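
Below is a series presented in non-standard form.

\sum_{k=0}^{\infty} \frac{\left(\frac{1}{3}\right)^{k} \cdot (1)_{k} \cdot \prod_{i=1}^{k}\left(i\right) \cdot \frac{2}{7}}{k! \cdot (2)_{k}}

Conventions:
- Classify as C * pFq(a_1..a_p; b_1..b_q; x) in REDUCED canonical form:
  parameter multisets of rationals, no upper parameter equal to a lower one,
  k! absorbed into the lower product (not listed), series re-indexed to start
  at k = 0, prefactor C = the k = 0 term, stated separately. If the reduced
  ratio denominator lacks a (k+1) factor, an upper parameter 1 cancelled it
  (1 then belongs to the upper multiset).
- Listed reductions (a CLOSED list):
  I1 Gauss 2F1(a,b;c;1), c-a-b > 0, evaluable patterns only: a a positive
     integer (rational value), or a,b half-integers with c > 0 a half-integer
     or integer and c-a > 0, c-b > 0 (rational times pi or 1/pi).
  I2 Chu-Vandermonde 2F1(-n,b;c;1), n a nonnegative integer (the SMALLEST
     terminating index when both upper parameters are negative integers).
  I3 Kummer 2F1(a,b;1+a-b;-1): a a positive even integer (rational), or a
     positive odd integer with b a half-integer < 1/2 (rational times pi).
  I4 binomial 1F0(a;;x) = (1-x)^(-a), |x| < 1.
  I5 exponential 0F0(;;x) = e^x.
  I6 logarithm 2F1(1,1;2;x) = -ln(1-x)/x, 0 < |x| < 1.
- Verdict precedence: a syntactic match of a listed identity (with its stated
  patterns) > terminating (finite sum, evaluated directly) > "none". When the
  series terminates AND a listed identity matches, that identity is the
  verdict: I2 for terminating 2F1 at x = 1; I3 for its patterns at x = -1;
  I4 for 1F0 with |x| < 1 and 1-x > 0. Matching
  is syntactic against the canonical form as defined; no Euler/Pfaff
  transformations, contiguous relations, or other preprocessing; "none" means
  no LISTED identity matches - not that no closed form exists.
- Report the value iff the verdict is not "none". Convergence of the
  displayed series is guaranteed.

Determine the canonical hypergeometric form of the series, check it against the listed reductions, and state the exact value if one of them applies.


Classification (C = \frac{2}{7}): 2F1 with upper {1, 1}, lower {2}, argument x = \frac{1}{3}. Verdict: the I6 logarithm reduction fires (the logarithm: parameters (1,1;2), x = \frac{1}{3}). Sum: \left(-\frac{6}{7}\right) \cdot \ln\left(\frac{2}{3}\right).

Key observation: with t_0 = \frac{2}{7}, the running product (C = 2/7, x = 1/3) telescopes to a rising factorial.
Consecutive-term ratio: r(k) = \frac{1}{3} * (k+1) (k+1) / [(k+2) (k+1)] ; factor over Q: parameters, x = \frac{1}{3}, and C = \frac{2}{7}.


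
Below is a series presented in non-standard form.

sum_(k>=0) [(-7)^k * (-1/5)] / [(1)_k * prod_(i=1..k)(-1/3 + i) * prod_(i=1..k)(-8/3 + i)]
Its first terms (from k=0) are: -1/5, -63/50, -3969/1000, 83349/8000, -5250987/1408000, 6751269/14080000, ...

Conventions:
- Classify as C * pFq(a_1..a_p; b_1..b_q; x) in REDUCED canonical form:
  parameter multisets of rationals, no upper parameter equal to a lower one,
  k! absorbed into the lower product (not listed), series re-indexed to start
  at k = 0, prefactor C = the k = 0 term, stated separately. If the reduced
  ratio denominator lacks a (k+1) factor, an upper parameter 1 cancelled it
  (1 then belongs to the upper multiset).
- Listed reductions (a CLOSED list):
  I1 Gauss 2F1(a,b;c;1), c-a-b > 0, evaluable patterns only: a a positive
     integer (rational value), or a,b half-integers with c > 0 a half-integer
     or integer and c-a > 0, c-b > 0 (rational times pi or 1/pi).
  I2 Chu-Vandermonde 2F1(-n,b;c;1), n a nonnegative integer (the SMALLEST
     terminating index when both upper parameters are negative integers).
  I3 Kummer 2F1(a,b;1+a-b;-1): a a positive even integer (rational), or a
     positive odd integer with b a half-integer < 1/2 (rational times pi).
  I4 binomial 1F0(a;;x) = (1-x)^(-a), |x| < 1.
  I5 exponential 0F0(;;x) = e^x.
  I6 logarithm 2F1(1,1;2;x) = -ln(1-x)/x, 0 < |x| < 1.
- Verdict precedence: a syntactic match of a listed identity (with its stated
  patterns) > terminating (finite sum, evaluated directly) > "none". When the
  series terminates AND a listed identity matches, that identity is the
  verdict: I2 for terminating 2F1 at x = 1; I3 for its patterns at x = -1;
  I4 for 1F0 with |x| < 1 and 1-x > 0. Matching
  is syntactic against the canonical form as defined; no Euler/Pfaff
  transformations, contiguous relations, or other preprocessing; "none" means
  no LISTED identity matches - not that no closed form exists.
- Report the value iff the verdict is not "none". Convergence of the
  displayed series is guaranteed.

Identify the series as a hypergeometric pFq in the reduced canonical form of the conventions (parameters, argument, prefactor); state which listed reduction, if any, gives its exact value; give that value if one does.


The series (x = -7) is 0F2: upper {-}, lower {-5/3, 2/3}, prefactor -1/5. Verdict: none. A 0F2 with upper {-} fits none of I1-I6 at x = -7; the sum runs forever.

The tell: t_0 = -1/5 here, and (1)_k (C = -1/5, x = -7) is k! itself.
Ratio: r(k) = (-7) * 1 / [(k-5/3) (k+2/3) (k+1)] - rational in k, leading ratio (-7); with t_0 = -1/5, classification follows.


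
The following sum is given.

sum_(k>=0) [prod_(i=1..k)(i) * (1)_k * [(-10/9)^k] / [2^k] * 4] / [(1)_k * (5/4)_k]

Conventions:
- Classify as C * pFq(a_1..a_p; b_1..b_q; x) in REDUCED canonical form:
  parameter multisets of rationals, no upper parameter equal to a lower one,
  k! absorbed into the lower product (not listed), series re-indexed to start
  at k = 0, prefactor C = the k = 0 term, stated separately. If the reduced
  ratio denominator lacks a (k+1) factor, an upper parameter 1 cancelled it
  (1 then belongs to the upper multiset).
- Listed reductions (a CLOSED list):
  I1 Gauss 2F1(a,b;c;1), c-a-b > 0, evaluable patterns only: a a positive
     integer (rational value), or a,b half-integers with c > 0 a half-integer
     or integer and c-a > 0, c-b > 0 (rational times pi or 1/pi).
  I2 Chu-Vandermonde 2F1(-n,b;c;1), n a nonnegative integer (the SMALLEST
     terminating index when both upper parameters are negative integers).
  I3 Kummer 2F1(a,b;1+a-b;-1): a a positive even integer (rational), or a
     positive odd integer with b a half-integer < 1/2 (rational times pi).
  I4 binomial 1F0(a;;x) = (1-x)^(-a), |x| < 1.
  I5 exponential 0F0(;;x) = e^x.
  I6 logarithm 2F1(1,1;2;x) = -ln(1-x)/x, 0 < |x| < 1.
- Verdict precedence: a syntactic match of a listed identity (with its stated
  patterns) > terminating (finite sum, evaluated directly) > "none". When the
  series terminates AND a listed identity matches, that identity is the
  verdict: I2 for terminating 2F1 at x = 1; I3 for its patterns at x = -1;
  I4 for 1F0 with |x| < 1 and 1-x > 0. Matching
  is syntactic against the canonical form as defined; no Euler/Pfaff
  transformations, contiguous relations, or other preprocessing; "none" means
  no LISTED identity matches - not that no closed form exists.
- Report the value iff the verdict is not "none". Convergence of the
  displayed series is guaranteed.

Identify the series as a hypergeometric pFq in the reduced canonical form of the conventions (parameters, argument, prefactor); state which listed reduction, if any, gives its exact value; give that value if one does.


First insight: from the first term 4: the running product (C = 4) telescopes to a rising factorial.
Term ratio: r(k) = (-5/9) * (k+1) (k+1) / [(k+5/4) (k+1)] - rational in k. x = (-5/9); t_0 = 4; negate the roots.

Reduced: x = -5/9, 2F1, upper = {1, 1}, lower = {5/4}, C = 4. Verdict: none here - no I1-I6 shape fits x = -5/9 with lower {5/4}.


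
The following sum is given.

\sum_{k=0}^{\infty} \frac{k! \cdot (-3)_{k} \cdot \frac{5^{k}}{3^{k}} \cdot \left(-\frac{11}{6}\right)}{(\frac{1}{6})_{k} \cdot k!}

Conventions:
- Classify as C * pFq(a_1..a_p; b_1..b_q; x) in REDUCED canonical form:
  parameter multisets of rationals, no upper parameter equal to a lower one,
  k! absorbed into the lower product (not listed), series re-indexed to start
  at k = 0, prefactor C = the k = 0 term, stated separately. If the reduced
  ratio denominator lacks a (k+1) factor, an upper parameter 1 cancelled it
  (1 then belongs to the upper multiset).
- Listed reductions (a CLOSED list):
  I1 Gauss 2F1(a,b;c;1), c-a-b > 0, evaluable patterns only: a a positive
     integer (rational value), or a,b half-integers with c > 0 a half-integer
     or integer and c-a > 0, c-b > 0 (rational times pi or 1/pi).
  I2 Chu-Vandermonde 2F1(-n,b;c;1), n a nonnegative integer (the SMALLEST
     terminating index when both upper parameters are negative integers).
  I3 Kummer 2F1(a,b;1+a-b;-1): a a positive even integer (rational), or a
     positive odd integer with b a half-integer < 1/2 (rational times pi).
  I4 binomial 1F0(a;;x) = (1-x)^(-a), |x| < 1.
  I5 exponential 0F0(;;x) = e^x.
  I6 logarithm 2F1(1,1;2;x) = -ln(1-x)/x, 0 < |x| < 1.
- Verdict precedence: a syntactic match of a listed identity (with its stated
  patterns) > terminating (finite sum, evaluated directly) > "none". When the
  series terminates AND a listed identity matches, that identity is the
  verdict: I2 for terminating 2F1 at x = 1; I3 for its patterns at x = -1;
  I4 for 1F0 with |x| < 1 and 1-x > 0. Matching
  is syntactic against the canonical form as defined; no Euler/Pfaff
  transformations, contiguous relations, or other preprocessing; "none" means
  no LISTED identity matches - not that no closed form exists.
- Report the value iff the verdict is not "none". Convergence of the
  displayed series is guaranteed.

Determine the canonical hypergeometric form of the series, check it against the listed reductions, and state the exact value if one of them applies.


At argument \frac{5}{3}: a 2F1 with upper {-3, 1}, lower {\frac{1}{6}}, scaled by C = -\frac{11}{6}. Verdict: terminating - no listed pattern fits, but -3 in the upper list cuts the series at k = 3; direct evaluation. Exact value: \frac{9229}{546}.

First insight: t_0 = -\frac{11}{6} here, and the two geometric factors (prefactor -11/6) combine into one argument.
Adjacent-term ratio: r(k) = \frac{5}{3} * (k-3) (k+1) / [(k+\frac{1}{6}) (k+1)] ; factor over Q: parameters, x = \frac{5}{3}, and C = -\frac{11}{6}.


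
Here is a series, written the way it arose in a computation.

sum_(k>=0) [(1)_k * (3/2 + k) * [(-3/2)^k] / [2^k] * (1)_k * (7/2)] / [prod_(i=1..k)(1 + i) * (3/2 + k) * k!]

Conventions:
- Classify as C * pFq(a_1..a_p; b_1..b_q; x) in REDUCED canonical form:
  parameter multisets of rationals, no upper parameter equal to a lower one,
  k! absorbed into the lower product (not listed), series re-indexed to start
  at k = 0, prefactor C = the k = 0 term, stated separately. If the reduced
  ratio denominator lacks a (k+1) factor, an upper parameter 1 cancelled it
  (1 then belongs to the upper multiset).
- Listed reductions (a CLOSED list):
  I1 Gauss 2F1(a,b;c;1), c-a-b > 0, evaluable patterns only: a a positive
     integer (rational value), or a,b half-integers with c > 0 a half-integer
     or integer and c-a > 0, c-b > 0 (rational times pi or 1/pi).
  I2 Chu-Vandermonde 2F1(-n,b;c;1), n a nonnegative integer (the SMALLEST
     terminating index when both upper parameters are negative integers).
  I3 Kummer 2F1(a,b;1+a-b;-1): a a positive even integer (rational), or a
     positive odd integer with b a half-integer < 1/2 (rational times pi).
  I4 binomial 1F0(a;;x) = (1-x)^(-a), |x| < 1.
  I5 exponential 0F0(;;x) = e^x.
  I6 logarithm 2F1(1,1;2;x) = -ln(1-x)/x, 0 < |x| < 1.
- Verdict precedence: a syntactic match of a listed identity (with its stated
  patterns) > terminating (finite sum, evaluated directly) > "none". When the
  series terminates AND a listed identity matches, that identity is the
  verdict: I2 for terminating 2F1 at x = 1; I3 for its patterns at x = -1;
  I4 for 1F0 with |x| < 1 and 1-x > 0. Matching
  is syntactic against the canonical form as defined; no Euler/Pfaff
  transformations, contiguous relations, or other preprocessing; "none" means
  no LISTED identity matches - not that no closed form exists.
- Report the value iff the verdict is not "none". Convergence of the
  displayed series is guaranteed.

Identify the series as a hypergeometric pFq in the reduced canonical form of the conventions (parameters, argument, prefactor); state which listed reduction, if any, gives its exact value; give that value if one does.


Classification (C = 7/2): 2F1 with upper {1, 1}, lower {2}, argument x = -3/4. Verdict at x = -3/4: the logarithmic series (I6) matches (the logarithm: parameters (1,1;2), x = -3/4). Value: (14/3) * ln(7/4).

Structural cue: from the first term 7/2: the lower running product (prefactor 7/2) is a rising factorial.
Term ratio: r(k) = (-3/4) * (k+1) (k+1) / [(k+2) (k+1)] ; factor over Q: parameters, x = (-3/4), and C = 7/2.


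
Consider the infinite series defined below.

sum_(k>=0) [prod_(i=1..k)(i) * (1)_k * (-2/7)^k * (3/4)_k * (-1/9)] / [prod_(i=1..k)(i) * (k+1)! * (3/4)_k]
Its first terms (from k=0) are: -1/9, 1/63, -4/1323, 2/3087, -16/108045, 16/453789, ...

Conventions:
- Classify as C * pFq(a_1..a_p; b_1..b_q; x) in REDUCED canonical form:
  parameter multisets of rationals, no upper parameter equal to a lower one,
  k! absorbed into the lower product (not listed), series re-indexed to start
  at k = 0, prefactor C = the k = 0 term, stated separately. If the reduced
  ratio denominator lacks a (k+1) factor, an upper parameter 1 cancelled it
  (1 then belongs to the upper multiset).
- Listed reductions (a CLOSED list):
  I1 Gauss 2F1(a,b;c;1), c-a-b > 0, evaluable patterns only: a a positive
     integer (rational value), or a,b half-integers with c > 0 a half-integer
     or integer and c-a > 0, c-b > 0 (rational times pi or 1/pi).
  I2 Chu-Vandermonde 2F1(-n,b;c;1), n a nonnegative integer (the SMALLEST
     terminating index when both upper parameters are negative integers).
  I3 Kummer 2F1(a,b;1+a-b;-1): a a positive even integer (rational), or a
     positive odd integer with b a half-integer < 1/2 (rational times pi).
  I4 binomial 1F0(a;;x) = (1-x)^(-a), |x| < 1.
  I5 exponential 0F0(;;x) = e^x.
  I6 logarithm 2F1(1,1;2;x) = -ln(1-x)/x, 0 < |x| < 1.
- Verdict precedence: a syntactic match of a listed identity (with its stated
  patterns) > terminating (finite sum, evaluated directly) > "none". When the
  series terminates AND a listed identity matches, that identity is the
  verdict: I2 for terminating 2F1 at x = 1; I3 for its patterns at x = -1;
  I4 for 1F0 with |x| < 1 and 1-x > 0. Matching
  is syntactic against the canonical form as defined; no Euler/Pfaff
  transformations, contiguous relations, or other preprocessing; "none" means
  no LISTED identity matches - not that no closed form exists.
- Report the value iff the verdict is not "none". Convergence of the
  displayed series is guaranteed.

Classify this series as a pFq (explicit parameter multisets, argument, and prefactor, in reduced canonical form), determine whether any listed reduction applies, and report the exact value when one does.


Canonical form: C = -1/9 times 2F1 with upper {1, 1}, lower {2}, x = -2/7. Verdict: the I6 logarithm reduction matches (the logarithm: parameters (1,1;2), x = -2/7). Value: (-7/18) * ln(9/7).

The tell: t_0 = -1/9 here, and the product of the first k integers (prefactor -1/9) is k!.
Step ratio: r(k) = (-2/7) * (k+1) (k+1) / [(k+2) (k+1)] ; factor over Q: parameters, x = (-2/7), and C = -1/9.


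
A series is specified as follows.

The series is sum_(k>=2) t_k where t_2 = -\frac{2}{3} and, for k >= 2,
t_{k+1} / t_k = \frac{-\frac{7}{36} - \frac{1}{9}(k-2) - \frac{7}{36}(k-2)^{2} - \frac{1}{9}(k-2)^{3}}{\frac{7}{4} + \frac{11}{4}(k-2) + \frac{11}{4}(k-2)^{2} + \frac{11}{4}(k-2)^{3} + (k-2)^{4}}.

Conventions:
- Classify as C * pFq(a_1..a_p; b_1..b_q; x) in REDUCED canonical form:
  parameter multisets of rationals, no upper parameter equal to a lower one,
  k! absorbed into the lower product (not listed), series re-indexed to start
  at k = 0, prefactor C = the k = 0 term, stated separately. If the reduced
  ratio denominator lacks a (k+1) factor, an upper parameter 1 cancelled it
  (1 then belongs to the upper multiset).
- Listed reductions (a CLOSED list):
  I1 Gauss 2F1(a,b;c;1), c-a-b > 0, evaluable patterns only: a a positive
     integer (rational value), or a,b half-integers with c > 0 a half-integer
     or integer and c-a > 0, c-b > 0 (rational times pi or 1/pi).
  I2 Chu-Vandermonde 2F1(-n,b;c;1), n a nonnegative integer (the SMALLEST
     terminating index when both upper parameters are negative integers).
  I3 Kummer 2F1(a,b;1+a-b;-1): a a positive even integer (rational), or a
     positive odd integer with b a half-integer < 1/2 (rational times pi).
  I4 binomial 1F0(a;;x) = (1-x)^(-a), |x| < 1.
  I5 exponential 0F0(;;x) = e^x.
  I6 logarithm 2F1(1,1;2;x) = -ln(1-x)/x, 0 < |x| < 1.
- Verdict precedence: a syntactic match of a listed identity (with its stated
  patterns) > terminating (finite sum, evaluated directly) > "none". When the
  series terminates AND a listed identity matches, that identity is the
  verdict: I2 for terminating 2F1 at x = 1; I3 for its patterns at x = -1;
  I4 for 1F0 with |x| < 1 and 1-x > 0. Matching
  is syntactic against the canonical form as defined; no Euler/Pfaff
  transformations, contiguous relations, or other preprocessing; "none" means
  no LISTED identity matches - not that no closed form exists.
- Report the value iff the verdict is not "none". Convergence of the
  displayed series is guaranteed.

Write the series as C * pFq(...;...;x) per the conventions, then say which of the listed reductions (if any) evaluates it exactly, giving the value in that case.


Classification (C = -\frac{2}{3}): 0F0 with upper {-}, lower {-}, argument x = -\frac{1}{9}. Verdict: exponential (I5) applies (the 0F0 exponential series at x = -\frac{1}{9}). Sum: \left(-\frac{2}{3}\right) \cdot e^{-\frac{1}{9}}.

First insight: from the first term -\frac{2}{3}: the expanded ratio factors over Q; prefactor -2/3, roots give parameters.
Consecutive-term ratio: r(k) = -\frac{1}{9} * 1 / [(k+1)] ; factor over Q: parameters, x = -\frac{1}{9}, and C = -\frac{2}{3}.


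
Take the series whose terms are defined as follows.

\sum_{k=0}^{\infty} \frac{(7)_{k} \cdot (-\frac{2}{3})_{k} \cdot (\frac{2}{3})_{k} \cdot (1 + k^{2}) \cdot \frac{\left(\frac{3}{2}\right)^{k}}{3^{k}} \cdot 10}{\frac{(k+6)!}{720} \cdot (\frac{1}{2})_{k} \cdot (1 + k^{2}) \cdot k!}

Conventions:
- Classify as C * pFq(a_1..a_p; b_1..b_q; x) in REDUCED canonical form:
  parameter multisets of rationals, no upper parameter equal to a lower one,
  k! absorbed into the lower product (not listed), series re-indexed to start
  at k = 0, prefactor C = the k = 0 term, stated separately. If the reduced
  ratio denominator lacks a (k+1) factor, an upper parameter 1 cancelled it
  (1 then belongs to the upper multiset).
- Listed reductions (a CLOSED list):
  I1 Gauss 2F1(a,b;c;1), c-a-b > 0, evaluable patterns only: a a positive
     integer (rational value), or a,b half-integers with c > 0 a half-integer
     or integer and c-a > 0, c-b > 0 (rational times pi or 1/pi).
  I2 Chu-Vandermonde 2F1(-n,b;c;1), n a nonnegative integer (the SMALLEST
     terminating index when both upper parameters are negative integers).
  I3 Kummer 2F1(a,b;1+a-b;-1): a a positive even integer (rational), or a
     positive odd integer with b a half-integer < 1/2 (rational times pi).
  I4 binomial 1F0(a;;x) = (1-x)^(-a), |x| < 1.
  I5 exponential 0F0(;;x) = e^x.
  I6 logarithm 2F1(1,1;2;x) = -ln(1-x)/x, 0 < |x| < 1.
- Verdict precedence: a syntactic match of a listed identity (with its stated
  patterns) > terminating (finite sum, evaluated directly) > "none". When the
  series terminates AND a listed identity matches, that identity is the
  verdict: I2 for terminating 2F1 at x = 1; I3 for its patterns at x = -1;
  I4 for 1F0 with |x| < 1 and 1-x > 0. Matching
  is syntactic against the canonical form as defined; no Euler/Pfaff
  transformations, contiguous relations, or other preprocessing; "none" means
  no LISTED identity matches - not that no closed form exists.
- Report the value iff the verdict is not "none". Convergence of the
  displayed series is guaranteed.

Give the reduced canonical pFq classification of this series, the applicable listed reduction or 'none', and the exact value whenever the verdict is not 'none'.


The tell: with t_0 = 10, the denominator's factorial ratio (prefactor 10) is a lower Pochhammer.
Consecutive-term ratio: r(k) = \frac{1}{2} * (k-\frac{2}{3}) (k+\frac{2}{3}) / [(k+\frac{1}{2}) (k+1)] - rational; roots negated = parameters, x = \frac{1}{2}, C = 10.

Reduced: x = \frac{1}{2}, 2F1, upper = {-\frac{2}{3}, \frac{2}{3}}, lower = {\frac{1}{2}}, C = 10. Verdict: none. A 2F1 with upper {-\frac{2}{3}, \frac{2}{3}} fits none of I1-I6 at x = \frac{1}{2}; the sum runs forever.


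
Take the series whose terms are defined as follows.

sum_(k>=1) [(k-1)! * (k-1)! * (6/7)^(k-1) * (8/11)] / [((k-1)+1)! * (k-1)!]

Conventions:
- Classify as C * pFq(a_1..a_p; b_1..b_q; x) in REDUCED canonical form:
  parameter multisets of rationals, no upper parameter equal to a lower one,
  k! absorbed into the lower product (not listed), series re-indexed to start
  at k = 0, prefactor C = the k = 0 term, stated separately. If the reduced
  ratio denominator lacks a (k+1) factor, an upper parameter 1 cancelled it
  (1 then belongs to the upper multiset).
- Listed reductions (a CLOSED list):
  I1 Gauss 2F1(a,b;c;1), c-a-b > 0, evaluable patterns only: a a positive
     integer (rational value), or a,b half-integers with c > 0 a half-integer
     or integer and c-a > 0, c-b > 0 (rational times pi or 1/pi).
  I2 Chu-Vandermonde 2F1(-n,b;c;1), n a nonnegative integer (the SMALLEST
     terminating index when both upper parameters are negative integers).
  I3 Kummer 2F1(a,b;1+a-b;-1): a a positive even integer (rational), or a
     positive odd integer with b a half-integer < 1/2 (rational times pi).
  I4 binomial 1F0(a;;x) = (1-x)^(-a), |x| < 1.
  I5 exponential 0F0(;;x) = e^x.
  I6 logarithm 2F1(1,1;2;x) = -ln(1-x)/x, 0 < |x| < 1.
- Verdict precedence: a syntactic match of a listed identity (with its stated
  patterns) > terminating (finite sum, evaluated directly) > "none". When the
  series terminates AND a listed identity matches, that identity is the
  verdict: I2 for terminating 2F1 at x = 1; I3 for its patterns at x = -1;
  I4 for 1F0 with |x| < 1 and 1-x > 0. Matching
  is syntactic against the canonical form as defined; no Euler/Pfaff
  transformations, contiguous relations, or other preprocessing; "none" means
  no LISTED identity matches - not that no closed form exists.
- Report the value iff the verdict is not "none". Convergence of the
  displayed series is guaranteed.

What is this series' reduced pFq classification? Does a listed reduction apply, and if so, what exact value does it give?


This is 8/11 * 2F1(1, 1; 2; 6/7) in reduced canonical form. Verdict: this is the logarithmic series (I6) (the logarithm: parameters (1,1;2), x = 6/7). Hence: (-28/33) * ln(1/7).

First insight: t_0 being 8/11, the denominator's factorial ratio (C = 8/11) is a lower Pochhammer.
Step ratio: r(k) = (6/7) * (k+1) (k+1) / [(k+2) (k+1)] ; factor over Q: parameters, x = (6/7), and C = 8/11.


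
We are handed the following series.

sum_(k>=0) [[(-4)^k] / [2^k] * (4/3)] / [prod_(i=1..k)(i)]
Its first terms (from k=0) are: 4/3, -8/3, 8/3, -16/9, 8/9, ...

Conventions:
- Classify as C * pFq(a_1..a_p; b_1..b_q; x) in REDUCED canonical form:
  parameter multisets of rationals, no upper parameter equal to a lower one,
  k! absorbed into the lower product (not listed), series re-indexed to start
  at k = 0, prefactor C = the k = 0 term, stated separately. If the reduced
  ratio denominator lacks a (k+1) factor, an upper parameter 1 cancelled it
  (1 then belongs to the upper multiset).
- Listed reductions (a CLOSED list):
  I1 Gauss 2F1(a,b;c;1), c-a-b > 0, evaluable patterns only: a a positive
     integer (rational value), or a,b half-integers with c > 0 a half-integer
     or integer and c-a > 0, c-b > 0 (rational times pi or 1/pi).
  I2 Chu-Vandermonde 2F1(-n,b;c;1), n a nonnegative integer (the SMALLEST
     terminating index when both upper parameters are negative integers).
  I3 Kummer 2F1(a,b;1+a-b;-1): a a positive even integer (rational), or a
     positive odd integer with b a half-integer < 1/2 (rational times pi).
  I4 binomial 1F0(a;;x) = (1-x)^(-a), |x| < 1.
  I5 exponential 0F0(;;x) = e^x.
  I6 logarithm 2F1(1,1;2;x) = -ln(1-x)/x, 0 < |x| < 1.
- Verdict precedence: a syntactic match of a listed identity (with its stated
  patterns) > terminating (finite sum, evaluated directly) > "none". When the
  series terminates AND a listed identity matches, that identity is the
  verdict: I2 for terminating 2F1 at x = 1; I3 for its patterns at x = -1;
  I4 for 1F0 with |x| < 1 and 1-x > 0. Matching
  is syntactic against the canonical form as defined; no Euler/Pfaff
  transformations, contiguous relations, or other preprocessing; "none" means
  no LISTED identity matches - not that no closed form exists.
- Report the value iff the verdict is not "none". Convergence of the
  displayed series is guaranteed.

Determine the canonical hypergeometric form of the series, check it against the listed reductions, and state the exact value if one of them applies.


With C = 4/3: the canonical form is 0F0(-; -; -2). Verdict: this is the I5 exponential reduction (the 0F0 exponential series at x = -2). Exact value: (4/3) * e^(-2).

Key observation: x = (-2) and the two k-th powers (prefactor 4/3) combine into one argument.
Term ratio: r(k) = (-2) * 1 / [(k+1)] ; factor over Q: parameters, x = (-2), and C = 4/3.


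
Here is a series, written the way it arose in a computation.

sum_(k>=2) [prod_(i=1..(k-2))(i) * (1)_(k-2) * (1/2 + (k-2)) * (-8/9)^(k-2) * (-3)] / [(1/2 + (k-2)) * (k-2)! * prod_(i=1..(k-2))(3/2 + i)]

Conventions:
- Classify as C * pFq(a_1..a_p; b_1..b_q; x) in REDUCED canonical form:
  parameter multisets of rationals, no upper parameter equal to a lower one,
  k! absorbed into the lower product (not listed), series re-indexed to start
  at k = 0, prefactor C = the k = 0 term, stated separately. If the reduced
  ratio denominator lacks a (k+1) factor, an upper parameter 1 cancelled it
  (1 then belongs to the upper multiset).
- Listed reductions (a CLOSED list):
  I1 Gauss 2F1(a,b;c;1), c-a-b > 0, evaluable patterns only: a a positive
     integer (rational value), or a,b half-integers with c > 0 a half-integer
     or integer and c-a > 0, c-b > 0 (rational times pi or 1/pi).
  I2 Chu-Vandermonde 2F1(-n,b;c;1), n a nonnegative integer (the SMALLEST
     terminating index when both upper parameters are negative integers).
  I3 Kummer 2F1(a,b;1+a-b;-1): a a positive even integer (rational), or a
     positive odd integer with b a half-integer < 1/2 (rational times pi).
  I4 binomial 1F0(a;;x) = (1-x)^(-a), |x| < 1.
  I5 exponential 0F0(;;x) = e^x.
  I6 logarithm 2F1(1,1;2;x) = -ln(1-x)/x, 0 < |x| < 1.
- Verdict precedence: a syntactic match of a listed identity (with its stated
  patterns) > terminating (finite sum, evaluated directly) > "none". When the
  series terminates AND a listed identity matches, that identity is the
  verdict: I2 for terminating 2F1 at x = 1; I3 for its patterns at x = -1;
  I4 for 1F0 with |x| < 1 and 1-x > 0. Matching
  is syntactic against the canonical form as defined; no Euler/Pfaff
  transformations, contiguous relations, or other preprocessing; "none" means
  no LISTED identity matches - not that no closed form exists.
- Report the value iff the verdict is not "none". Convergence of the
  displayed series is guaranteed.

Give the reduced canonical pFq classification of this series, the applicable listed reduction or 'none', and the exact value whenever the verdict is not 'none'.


Key step: from the first term -3: the lower running product (C = -3) is a rising factorial.
Consecutive-term ratio: r(k) = (-8/9) * (k+1) (k+1) / [(k+5/2) (k+1)] - rational; roots negated = parameters, x = (-8/9), C = -3.

At argument -8/9: a 2F1 with upper {1, 1}, lower {5/2}, scaled by C = -3. Verdict: none (x = -8/9): each listed identity misses the multisets {1, 1} ; {5/2}.


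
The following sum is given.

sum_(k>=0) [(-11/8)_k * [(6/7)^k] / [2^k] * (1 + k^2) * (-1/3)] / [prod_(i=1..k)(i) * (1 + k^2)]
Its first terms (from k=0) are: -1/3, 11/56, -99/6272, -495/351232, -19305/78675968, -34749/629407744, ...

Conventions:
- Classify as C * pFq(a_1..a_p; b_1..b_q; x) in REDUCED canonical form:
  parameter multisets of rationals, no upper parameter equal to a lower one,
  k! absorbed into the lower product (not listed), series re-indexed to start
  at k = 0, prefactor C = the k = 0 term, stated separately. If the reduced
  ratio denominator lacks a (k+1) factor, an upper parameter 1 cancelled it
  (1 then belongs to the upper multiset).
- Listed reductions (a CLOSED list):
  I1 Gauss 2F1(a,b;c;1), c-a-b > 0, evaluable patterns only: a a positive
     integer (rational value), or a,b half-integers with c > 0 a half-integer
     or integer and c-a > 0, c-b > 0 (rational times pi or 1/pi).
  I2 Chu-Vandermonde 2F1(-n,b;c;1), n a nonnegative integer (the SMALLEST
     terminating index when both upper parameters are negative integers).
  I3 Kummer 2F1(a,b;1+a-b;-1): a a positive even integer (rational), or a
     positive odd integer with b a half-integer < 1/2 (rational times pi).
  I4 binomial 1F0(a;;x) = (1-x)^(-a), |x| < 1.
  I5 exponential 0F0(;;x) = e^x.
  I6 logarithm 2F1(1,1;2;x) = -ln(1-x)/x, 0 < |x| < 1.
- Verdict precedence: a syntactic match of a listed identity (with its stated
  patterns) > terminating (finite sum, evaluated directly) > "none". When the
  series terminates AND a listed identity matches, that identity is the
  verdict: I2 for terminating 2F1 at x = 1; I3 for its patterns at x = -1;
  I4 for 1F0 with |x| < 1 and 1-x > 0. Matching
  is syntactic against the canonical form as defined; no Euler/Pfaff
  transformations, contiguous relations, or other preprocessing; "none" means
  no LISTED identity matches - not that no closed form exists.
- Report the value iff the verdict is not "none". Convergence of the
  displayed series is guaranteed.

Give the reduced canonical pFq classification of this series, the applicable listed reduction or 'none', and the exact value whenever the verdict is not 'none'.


The tell: from the first term -1/3: the factor k^2 + 1 cancels (top and bottom), leaving C = -1/3.
Ratio: r(k) = (3/7) * (k-11/8) / [(k+1)] - rational in k, leading ratio (3/7); with t_0 = -1/3, classification follows.

x = 3/7 here; the reduced form reads 1F0, upper {-11/8}, lower {-}, C = -1/3. Verdict at x = 3/7: binomial (I4) matches (the 1F0 binomial series: exponent 11/8, x = 3/7). Sum: (-1/3) * (4/7)^(11/8).


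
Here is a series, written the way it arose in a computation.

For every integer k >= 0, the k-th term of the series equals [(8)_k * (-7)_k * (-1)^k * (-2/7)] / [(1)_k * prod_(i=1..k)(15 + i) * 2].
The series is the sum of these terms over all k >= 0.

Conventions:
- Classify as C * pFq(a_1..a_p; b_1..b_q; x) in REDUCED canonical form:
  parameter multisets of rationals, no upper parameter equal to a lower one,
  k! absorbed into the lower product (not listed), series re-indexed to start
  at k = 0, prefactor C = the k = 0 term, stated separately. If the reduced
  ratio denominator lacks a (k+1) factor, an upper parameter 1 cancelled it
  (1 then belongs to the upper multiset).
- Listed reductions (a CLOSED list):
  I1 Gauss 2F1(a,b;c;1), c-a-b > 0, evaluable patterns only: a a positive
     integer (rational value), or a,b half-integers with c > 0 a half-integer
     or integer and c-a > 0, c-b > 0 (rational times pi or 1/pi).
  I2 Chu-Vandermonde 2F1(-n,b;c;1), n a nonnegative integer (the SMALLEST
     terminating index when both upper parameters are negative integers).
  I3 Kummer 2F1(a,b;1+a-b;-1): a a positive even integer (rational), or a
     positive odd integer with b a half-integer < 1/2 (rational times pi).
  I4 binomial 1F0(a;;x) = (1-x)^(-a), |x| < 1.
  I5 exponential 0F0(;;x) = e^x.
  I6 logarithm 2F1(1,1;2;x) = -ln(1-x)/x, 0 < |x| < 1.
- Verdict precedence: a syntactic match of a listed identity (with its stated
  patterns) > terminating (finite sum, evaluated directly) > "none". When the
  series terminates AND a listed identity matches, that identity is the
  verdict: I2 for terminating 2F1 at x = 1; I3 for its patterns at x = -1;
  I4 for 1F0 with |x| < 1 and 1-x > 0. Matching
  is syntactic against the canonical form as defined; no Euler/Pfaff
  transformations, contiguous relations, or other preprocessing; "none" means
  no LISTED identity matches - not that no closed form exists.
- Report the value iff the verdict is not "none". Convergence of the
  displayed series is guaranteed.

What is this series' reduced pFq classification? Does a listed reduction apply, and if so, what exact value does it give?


With C = -1/7: the canonical form is 2F1(-7, 8; 16; -1). Verdict: Kummer's theorem (I3) matches (x = -1; c = 16 equals 1+a-b for upper {-7, 8}: listed pattern). Value: -39/14.

The tell: t_0 being -1/7, the lower running product (prefactor -1/7) is a rising factorial.
Adjacent-term ratio: r(k) = (-1) * (k-7) (k+8) / [(k+16) (k+1)] - rational in k. x = (-1); t_0 = -1/7; negate the roots.


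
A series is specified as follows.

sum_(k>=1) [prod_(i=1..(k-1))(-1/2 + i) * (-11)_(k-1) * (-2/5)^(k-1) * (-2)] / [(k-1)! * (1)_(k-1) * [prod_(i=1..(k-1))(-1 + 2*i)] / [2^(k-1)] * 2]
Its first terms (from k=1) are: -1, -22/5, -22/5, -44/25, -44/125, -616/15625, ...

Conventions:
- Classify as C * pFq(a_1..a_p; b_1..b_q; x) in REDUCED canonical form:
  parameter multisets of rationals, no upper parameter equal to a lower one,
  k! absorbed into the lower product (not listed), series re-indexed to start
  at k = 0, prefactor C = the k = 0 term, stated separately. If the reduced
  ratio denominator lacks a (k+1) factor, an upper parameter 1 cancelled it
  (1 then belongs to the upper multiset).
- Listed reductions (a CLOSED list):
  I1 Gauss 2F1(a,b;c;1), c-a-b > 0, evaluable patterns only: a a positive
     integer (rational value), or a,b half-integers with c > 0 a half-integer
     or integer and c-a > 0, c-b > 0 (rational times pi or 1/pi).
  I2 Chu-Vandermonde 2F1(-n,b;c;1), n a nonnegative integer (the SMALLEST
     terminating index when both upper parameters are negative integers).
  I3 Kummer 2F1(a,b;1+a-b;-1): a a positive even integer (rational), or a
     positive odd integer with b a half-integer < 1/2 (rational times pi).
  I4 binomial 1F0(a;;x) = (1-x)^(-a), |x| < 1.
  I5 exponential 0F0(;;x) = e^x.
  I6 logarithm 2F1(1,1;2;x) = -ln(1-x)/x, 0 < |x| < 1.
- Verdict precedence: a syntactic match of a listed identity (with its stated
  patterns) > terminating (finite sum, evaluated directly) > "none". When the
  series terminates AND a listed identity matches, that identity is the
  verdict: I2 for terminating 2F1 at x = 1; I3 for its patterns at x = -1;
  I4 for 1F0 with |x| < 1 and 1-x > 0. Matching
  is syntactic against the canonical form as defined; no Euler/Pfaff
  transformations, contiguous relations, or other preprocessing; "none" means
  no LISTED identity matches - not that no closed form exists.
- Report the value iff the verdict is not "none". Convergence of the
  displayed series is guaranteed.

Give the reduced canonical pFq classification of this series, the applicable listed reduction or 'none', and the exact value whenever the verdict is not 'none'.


At argument -2/5: a 1F1 with upper {-11}, lower {1}, scaled by C = -1. Verdict: terminating at k = 11: the factor (-11)_k kills every later term; summing the 12 survivors is exact. Hence: -91013317926803/7613525390625.

Key step: t_0 = -1 here, and the parameter 1/2 appears in both the upper and lower lists and cancels.
Step ratio: r(k) = (-2/5) * (k-11) / [(k+1) (k+1)] - poly over poly, x = (-2/5) from leading terms; C = -1 at k = 0.


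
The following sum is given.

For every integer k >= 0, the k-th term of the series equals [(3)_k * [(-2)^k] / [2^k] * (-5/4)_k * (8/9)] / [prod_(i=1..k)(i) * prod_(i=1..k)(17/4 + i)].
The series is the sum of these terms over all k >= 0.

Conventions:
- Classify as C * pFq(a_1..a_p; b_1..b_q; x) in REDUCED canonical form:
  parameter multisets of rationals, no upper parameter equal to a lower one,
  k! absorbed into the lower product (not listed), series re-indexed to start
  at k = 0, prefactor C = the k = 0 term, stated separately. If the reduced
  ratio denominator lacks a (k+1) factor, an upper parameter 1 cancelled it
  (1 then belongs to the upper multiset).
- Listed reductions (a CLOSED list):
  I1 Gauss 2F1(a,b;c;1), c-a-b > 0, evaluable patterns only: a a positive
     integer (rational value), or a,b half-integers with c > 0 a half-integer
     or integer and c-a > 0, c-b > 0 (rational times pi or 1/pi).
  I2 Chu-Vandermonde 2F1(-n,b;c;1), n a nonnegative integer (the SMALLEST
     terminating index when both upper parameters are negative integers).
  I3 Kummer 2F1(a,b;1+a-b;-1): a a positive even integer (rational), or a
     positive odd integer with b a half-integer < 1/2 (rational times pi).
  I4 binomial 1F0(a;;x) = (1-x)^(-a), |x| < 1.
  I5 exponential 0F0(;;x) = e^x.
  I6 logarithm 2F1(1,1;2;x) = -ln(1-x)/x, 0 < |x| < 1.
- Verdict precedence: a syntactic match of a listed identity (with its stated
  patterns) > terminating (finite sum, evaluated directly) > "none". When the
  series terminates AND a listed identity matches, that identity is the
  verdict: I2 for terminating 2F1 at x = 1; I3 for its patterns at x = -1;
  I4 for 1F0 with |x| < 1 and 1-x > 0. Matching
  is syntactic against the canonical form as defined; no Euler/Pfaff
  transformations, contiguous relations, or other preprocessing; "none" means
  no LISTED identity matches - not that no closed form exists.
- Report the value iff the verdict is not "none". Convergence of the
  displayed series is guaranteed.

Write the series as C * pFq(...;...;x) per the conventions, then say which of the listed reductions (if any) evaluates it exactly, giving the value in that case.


Structural cue: t_0 being 8/9, the product of the first k integers (C = 8/9) is k!.
Term ratio: r(k) = (-1) * (k-5/4) (k+3) / [(k+21/4) (k+1)] - rational in k, leading ratio (-1); with t_0 = 8/9, classification follows.

The series (x = -1) is 2F1: upper {-5/4, 3}, lower {21/4}, prefactor 8/9. Verdict: none. Every listed pattern misses the 2F1 form at -1, upper {-5/4, 3}.


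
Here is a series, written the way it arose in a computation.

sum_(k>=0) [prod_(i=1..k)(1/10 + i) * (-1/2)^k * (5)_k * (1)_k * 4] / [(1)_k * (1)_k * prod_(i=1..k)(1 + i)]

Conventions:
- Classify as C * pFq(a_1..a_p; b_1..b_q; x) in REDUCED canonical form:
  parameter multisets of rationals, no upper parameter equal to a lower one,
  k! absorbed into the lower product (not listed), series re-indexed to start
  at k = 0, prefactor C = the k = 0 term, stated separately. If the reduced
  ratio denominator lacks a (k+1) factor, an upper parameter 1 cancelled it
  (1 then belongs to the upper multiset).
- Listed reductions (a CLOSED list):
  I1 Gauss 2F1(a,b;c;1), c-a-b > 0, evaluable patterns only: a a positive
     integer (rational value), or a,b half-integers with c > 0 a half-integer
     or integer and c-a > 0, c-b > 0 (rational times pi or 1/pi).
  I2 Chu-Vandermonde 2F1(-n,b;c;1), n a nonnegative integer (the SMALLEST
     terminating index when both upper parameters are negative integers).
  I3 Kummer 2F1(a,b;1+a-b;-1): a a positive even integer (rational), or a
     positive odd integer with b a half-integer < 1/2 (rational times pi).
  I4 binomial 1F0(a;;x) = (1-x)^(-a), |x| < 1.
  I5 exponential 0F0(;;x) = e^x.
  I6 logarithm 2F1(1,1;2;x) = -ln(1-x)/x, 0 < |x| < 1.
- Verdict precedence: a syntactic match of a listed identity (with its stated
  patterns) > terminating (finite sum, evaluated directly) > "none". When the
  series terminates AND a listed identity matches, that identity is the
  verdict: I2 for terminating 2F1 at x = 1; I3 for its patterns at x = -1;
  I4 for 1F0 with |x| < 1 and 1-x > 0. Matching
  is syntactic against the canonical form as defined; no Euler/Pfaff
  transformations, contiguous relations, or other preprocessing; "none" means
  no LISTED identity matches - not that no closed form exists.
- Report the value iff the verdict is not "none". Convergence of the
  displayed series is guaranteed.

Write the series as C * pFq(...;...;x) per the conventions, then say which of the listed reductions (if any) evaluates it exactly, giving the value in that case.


Classification (C = 4): 2F1 with upper {11/10, 5}, lower {2}, argument x = -1/2. Verdict: none here - no I1-I6 shape fits x = -1/2 with lower {2}.

Key step: with t_0 = 4, the parameter 1 appears in both the upper and lower lists and cancels.
Consecutive-term ratio: r(k) = (-1/2) * (k+11/10) (k+5) / [(k+2) (k+1)] ; factor over Q: parameters, x = (-1/2), and C = 4.
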